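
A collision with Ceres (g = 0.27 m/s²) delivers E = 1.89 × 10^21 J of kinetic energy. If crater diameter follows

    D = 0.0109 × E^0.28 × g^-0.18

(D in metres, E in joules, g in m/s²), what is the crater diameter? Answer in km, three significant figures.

E^0.28 = (1.89 × 10^21)^0.28 = 9.066 × 10^5
g^-0.18 = 0.27^-0.18 = 1.266
D = 0.0109 × 9.066 × 10^5 × 1.266 = 12511 m
   = 12.51 km

D ≈ 12.5 km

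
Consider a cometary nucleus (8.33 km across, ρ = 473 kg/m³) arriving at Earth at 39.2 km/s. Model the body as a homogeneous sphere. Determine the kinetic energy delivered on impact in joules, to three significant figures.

E ≈ 1.10 × 10^23 J

d = 8330 m; v = 39200 m/s.
Mass m = (π/6) ρ d³ = (π/6) × 473 × (8330)³ = 1.432 × 10^14 kg
E = ½ m v² = 0.5 × 1.432 × 10^14 × (39200)² = 1.100 × 10^23 J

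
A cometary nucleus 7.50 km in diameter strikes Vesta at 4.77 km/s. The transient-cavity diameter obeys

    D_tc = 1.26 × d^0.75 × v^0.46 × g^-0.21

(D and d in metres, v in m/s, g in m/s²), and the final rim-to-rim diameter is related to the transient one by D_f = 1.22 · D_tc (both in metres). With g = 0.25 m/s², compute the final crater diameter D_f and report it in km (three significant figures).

D_f ≈ 81.6 km

In SI: d = 7500 m, v = 4770 m/s.
d^0.75 = 7500^0.75 = 805.9
v^0.46 = 4770^0.46 = 49.22
g^-0.21 = 0.25^-0.21 = 1.338
D_tc = 1.26 × 805.9 × 49.22 × 1.338 = 66870 m
D_f = 1.22 × 66870 = 81581 m
     = 81.58 km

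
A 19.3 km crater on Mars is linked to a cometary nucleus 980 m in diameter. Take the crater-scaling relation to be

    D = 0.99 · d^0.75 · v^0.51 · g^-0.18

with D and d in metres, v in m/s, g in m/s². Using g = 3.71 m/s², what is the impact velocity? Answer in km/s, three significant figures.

v ≈ 16.4 km/s

Rearranging for v: v = [D / (0.99 · 980^0.75 · 3.71^-0.18)]^(1/0.51).
D = 19300 m.
980^0.75 = 175.2
3.71^-0.18 = 0.7898
Denominator = 0.99 × 175.2 × 0.7898 = 137.0
D / 137.0 = 19300 / 137.0 = 140.9
v = 140.9^(1/0.51) = 140.9^1.9608 = 16353 m/s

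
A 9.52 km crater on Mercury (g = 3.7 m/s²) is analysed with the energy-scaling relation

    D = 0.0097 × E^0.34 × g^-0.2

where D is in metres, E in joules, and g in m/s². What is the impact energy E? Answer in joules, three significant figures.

Rearranging: E = [D / (0.0097 · g^-0.2)]^(1/0.34).
D = 9520 m.
g^-0.2 = 3.7^-0.2 = 0.7698
D / (0.0097 × 0.7698) = 9520 / (7.467 × 10^-3) = 1.275 × 10^6
E = (1.275 × 10^6)^2.9412 = 9.068 × 10^17 J

E ≈ 9.07 × 10^17 J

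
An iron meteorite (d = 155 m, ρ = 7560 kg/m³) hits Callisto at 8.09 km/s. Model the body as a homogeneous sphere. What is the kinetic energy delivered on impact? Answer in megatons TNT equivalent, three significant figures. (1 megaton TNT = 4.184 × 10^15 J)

v = 8090 m/s.
Mass m = (π/6) ρ d³ = (π/6) × 7560 × (155)³ = 1.474 × 10^10 kg
E = ½ m v² = 0.5 × 1.474 × 10^10 × (8090)² = 4.824 × 10^17 J
   = 4.824 × 10^17 / 4.184×10^15 = 115.3 Mt

E ≈ 115 Mt TNT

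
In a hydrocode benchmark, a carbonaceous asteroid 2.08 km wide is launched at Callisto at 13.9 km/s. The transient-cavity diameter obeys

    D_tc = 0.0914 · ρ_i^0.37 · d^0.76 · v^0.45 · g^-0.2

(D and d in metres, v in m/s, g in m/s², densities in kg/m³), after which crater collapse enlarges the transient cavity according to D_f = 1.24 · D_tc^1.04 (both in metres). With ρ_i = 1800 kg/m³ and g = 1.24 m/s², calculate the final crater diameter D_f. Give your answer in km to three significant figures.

D_f ≈ 64.2 km

In SI: d = 2080 m, v = 13900 m/s.
ρ_i^0.37 = 1800^0.37 = 16.01
d^0.76 = 2080^0.76 = 332.5
v^0.45 = 13900^0.45 = 73.17
g^-0.2 = 1.24^-0.2 = 0.9579
D_tc = 0.0914 × 16.01 × 332.5 × 73.17 × 0.9579 = 34100 m
D_f = 1.24 × (34100)^1.04 = 64193 m
     = 64.19 km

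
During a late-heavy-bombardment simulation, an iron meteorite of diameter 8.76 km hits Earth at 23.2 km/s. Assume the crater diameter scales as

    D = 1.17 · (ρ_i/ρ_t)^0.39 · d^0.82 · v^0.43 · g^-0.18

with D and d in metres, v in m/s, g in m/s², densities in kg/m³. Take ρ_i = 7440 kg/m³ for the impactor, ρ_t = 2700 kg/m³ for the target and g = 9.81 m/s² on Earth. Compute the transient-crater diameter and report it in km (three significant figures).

In SI units: d = 8760 m, v = 23200 m/s.
(ρ_i/ρ_t)^0.39 = (7440/2700)^0.39 = 1.485
d^0.82 = 8760^0.82 = 1709
v^0.43 = 23200^0.43 = 75.36
g^-0.18 = 9.81^-0.18 = 0.6630
D = 1.17 × 1.485 × 1709 × 75.36 × 0.6630 = 1.484 × 10^5 m
   = 148.4 km

D ≈ 148 km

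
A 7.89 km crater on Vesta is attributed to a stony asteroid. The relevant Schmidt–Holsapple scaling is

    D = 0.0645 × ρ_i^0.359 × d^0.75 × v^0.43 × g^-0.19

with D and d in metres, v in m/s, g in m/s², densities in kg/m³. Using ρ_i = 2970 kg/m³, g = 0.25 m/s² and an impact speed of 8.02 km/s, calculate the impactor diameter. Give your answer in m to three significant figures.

d ≈ 537 m

Rearranging for d: d = [D / (0.0645 · 2970^0.359 · 8020^0.43 · 0.25^-0.19)]^(1/0.75).
D = 7890 m.
2970^0.359 = 17.65
8020^0.43 = 47.73
0.25^-0.19 = 1.301
Denominator = 0.0645 × 17.65 × 47.73 × 1.301 = 70.69
D / 70.69 = 7890 / 70.69 = 111.6
d = 111.6^(1/0.75) = 111.6^1.3333 = 537.2 m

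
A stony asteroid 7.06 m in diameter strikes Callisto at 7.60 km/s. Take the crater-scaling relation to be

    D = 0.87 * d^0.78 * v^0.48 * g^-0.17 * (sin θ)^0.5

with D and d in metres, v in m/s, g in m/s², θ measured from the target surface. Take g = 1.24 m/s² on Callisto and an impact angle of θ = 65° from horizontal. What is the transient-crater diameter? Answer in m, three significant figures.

D ≈ 267 m

In SI units: v = 7600 m/s.
d^0.78 = 7.06^0.78 = 4.593
v^0.48 = 7600^0.48 = 72.91
g^-0.17 = 1.24^-0.17 = 0.9641
(sin 65°)^0.5 = 0.9063^0.5 = 0.9520
D = 0.87 × 4.593 × 72.91 × 0.9641 × 0.9520 = 267.4 m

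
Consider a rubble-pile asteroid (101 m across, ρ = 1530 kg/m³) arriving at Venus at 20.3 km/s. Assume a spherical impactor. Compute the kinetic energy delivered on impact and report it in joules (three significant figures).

v = 20300 m/s.
Mass m = (π/6) ρ d³ = (π/6) × 1530 × (101)³ = 8.254 × 10^8 kg
E = ½ m v² = 0.5 × 8.254 × 10^8 × (20300)² = 1.701 × 10^17 J

E ≈ 1.70 × 10^17 J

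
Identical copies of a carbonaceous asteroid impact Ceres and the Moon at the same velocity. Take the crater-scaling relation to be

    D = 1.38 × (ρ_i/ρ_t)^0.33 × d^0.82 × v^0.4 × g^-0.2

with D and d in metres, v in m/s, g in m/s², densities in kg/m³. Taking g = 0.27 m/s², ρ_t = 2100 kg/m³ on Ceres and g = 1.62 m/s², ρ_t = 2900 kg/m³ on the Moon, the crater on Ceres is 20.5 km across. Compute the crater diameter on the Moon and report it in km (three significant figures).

The impactor-only factors (d, v, ρ_i) cancel in the ratio, leaving D_Moon/D_Ceres = (g_Moon/g_Ceres)^-0.2 · (ρ_t,Ceres/ρ_t,Moon)^0.33.
(1.62/0.27)^-0.2 = 6.000^-0.2 = 0.6988
(2100/2900)^0.33 = 0.7241^0.33 = 0.8989
Ratio = 0.6988 × 0.8989 = 0.6282
D_Moon = 0.6282 × 20.5 km = 12.9 km

D ≈ 12.9 km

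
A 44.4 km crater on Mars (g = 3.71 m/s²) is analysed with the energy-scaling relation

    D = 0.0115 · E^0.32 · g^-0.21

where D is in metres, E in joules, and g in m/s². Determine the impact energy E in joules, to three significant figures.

Rearranging: E = [D / (0.0115 · g^-0.21)]^(1/0.32).
D = 44400 m.
g^-0.21 = 3.71^-0.21 = 0.7593
D / (0.0115 × 0.7593) = 44400 / (8.732 × 10^-3) = 5.085 × 10^6
E = (5.085 × 10^6)^3.125 = 9.061 × 10^20 J

E ≈ 9.06 × 10^20 J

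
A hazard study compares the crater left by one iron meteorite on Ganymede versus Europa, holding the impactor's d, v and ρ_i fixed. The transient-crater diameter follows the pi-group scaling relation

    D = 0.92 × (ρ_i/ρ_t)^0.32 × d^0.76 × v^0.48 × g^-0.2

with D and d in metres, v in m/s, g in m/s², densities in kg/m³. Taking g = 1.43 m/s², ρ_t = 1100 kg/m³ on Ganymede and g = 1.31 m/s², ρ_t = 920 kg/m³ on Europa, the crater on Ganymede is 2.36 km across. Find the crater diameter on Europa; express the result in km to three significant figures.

The impactor-only factors (d, v, ρ_i) cancel in the ratio, leaving D_Europa/D_Ganymede = (g_Europa/g_Ganymede)^-0.2 · (ρ_t,Ganymede/ρ_t,Europa)^0.32.
(1.31/1.43)^-0.2 = 0.9161^-0.2 = 1.018
(1100/920)^0.32 = 1.196^0.32 = 1.059
Ratio = 1.018 × 1.059 = 1.078
D_Europa = 1.078 × 2.36 km = 2.54 km

D ≈ 2.54 km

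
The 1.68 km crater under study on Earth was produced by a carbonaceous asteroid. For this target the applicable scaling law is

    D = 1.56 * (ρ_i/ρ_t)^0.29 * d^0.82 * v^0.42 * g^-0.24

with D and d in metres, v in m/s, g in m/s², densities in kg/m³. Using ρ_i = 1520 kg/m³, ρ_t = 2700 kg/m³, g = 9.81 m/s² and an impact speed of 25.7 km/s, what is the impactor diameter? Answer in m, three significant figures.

Rearranging for d: d = [D / (1.56 · (1520/2700)^0.29 · 25700^0.42 · 9.81^-0.24)]^(1/0.82).
D = 1680 m.
(1520/2700)^0.29 = 0.8465
25700^0.42 = 71.15
9.81^-0.24 = 0.5781
Denominator = 1.56 × 0.8465 × 71.15 × 0.5781 = 54.32
D / 54.32 = 1680 / 54.32 = 30.93
d = 30.93^(1/0.82) = 30.93^1.2195 = 65.69 m

d ≈ 65.7 m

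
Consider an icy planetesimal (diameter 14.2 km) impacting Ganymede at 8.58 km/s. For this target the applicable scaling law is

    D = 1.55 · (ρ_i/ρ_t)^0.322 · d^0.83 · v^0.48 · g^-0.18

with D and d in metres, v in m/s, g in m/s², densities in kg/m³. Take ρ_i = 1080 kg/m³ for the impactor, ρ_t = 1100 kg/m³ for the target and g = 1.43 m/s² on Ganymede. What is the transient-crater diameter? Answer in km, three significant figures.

In SI units: d = 14200 m, v = 8580 m/s.
(ρ_i/ρ_t)^0.322 = (1080/1100)^0.322 = 0.9941
d^0.83 = 14200^0.83 = 2795
v^0.48 = 8580^0.48 = 77.28
g^-0.18 = 1.43^-0.18 = 0.9376
D = 1.55 × 0.9941 × 2795 × 77.28 × 0.9376 = 3.121 × 10^5 m
   = 312.1 km

D ≈ 312 km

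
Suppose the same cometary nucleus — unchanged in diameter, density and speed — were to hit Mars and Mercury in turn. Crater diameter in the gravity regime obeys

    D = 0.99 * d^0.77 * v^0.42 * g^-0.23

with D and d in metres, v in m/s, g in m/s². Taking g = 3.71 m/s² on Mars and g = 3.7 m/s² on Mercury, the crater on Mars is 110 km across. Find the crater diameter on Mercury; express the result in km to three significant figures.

D ≈ 110 km

All impactor-dependent factors cancel in the ratio, leaving D_Mercury/D_Mars = (g_Mercury/g_Mars)^-0.23.
(3.7/3.71)^-0.23 = 0.9973^-0.23 = 1.001
D_Mercury = 1.001 × 110 km = 110 km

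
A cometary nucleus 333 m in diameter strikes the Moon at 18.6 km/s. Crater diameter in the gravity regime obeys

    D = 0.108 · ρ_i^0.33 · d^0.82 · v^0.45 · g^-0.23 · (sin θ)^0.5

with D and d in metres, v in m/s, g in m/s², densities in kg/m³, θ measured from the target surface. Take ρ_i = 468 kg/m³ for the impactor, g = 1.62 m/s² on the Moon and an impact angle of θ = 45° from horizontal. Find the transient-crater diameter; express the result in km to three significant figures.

In SI units: v = 18600 m/s.
ρ_i^0.33 = 468^0.33 = 7.606
d^0.82 = 333^0.82 = 117.1
v^0.45 = 18600^0.45 = 83.42
g^-0.23 = 1.62^-0.23 = 0.8950
(sin 45°)^0.5 = 0.7071^0.5 = 0.8409
D = 0.108 × 7.606 × 117.1 × 83.42 × 0.8950 × 0.8409 = 6039 m
   = 6.039 km

D ≈ 6.04 km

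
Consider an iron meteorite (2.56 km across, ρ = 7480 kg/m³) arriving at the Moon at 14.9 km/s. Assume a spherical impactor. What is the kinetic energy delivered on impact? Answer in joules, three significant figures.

E ≈ 7.29 × 10^21 J

d = 2560 m; v = 14900 m/s.
Mass m = (π/6) ρ d³ = (π/6) × 7480 × (2560)³ = 6.571 × 10^13 kg
E = ½ m v² = 0.5 × 6.571 × 10^13 × (14900)² = 7.294 × 10^21 J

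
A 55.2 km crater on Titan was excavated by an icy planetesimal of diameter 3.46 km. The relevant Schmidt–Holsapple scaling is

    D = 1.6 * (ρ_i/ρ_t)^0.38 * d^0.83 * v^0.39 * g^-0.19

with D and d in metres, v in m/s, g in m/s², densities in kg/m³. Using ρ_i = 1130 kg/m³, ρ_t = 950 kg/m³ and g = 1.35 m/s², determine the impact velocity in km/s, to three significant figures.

v ≈ 12.4 km/s

Rearranging for v: v = [D / (1.6 · (1130/950)^0.38 · 3460^0.83 · 1.35^-0.19)]^(1/0.39).
D = 55200 m.
(1130/950)^0.38 = 1.068
3460^0.83 = 865.8
1.35^-0.19 = 0.9446
Denominator = 1.6 × 1.068 × 865.8 × 0.9446 = 1398
D / 1398 = 55200 / 1398 = 39.48
v = 39.48^(1/0.39) = 39.48^2.5641 = 12396 m/s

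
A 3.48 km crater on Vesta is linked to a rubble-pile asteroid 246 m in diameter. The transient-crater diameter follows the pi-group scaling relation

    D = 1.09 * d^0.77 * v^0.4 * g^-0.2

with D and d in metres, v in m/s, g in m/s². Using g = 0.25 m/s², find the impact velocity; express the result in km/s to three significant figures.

v ≈ 7.19 km/s

Rearranging for v: v = [D / (1.09 · 246^0.77 · 0.25^-0.2)]^(1/0.4).
D = 3480 m.
246^0.77 = 69.35
0.25^-0.2 = 1.320
Denominator = 1.09 × 69.35 × 1.320 = 99.78
D / 99.78 = 3480 / 99.78 = 34.88
v = 34.88^(1/0.4) = 34.88^2.5 = 7185 m/s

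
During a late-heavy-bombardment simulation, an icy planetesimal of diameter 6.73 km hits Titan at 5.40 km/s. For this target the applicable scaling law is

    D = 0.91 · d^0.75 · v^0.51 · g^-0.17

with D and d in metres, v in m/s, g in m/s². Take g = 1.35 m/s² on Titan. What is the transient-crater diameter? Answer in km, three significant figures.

D ≈ 51.5 km

In SI units: d = 6730 m, v = 5400 m/s.
d^0.75 = 6730^0.75 = 743.0
v^0.51 = 5400^0.51 = 80.08
g^-0.17 = 1.35^-0.17 = 0.9503
D = 0.91 × 743.0 × 80.08 × 0.9503 = 51454 m
   = 51.45 km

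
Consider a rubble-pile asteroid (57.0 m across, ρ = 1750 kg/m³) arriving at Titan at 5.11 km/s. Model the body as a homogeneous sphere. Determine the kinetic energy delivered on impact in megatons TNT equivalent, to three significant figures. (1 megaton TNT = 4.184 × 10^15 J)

v = 5110 m/s.
Mass m = (π/6) ρ d³ = (π/6) × 1750 × (57)³ = 1.697 × 10^8 kg
E = ½ m v² = 0.5 × 1.697 × 10^8 × (5110)² = 2.216 × 10^15 J
   = 2.216 × 10^15 / 4.184×10^15 = 0.5296 Mt

E ≈ 0.530 Mt TNT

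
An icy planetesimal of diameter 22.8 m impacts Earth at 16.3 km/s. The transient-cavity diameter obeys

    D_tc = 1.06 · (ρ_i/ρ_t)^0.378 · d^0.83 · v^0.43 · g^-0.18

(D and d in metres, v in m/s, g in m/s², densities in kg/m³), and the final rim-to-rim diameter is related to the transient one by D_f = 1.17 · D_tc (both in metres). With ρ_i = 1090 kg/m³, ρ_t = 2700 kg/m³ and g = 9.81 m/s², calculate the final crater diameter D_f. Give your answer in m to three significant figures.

D_f ≈ 506 m

v = 16300 m/s.
(ρ_i/ρ_t)^0.378 = (1090/2700)^0.378 = 0.7097
d^0.83 = 22.8^0.83 = 13.40
v^0.43 = 16300^0.43 = 64.75
g^-0.18 = 9.81^-0.18 = 0.6630
D_tc = 1.06 × 0.7097 × 13.40 × 64.75 × 0.6630 = 432.8 m
D_f = 1.17 × 432.8 = 506.4 m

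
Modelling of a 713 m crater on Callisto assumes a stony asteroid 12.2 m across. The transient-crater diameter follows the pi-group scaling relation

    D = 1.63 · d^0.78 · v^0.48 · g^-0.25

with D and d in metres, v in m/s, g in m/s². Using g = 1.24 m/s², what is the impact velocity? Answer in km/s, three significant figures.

v ≈ 6.10 km/s

Rearranging for v: v = [D / (1.63 · 12.2^0.78 · 1.24^-0.25)]^(1/0.48).
12.2^0.78 = 7.037
1.24^-0.25 = 0.9476
Denominator = 1.63 × 7.037 × 0.9476 = 10.87
D / 10.87 = 713 / 10.87 = 65.59
v = 65.59^(1/0.48) = 65.59^2.0833 = 6096 m/s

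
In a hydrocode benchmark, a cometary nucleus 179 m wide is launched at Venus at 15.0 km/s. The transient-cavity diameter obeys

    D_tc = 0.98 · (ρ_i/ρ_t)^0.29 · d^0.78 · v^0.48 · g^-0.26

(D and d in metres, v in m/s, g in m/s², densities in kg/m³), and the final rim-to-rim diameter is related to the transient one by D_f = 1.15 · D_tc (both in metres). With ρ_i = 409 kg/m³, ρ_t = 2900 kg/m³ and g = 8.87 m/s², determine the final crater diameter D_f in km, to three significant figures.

v = 15000 m/s.
(ρ_i/ρ_t)^0.29 = (409/2900)^0.29 = 0.5666
d^0.78 = 179^0.78 = 57.18
v^0.48 = 15000^0.48 = 101.0
g^-0.26 = 8.87^-0.26 = 0.5669
D_tc = 0.98 × 0.5666 × 57.18 × 101.0 × 0.5669 = 1818 m
D_f = 1.15 × 1818 = 2091 m
     = 2.091 km

D_f ≈ 2.09 km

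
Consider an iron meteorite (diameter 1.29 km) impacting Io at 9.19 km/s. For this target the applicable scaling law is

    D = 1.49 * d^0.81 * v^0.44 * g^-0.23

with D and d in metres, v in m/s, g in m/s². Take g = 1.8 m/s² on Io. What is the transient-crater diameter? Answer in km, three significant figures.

In SI units: d = 1290 m, v = 9190 m/s.
d^0.81 = 1290^0.81 = 330.8
v^0.44 = 9190^0.44 = 55.44
g^-0.23 = 1.8^-0.23 = 0.8735
D = 1.49 × 330.8 × 55.44 × 0.8735 = 23869 m
   = 23.87 km

D ≈ 23.9 km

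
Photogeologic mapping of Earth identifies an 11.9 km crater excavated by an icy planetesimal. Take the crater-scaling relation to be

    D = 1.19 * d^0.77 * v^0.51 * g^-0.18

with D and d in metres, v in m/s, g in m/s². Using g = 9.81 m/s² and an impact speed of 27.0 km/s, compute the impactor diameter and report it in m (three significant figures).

Rearranging for d: d = [D / (1.19 · 27000^0.51 · 9.81^-0.18)]^(1/0.77).
D = 11900 m.
27000^0.51 = 182.0
9.81^-0.18 = 0.6630
Denominator = 1.19 × 182.0 × 0.6630 = 143.6
D / 143.6 = 11900 / 143.6 = 82.87
d = 82.87^(1/0.77) = 82.87^1.2987 = 310.0 m

d ≈ 310 m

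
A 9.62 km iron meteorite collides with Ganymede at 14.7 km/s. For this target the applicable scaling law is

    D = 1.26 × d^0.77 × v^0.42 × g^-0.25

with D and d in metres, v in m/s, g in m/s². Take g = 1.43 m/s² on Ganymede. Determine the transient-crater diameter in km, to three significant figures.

D ≈ 75.7 km

In SI units: d = 9620 m, v = 14700 m/s.
d^0.77 = 9620^0.77 = 1167
v^0.42 = 14700^0.42 = 56.27
g^-0.25 = 1.43^-0.25 = 0.9145
D = 1.26 × 1167 × 56.27 × 0.9145 = 75666 m
   = 75.67 km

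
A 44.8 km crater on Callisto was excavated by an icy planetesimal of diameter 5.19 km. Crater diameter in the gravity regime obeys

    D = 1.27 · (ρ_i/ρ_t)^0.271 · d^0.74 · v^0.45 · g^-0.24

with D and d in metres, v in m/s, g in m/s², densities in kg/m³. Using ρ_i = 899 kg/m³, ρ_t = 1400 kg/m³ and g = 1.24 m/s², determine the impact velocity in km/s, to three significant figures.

v ≈ 14.5 km/s

Rearranging for v: v = [D / (1.27 · (899/1400)^0.271 · 5190^0.74 · 1.24^-0.24)]^(1/0.45).
D = 44800 m.
(899/1400)^0.271 = 0.8869
5190^0.74 = 561.3
1.24^-0.24 = 0.9497
Denominator = 1.27 × 0.8869 × 561.3 × 0.9497 = 600.4
D / 600.4 = 44800 / 600.4 = 74.62
v = 74.62^(1/0.45) = 74.62^2.2222 = 14516 m/s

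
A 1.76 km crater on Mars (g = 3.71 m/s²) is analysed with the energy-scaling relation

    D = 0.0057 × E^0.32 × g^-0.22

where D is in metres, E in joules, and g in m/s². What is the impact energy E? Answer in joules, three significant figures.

E ≈ 3.52 × 10^17 J

Rearranging: E = [D / (0.0057 · g^-0.22)]^(1/0.32).
D = 1760 m.
g^-0.22 = 3.71^-0.22 = 0.7494
D / (0.0057 × 0.7494) = 1760 / (4.272 × 10^-3) = 4.120 × 10^5
E = (4.120 × 10^5)^3.125 = 3.520 × 10^17 J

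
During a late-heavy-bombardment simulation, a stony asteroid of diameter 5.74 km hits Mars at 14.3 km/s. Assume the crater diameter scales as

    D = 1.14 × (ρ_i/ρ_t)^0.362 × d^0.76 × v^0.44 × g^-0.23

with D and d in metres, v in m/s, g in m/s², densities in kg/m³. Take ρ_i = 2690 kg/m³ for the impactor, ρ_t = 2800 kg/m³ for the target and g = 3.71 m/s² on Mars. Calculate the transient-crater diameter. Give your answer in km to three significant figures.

D ≈ 40.3 km

In SI units: d = 5740 m, v = 14300 m/s.
(ρ_i/ρ_t)^0.362 = (2690/2800)^0.362 = 0.9856
d^0.76 = 5740^0.76 = 719.1
v^0.44 = 14300^0.44 = 67.35
g^-0.23 = 3.71^-0.23 = 0.7397
D = 1.14 × 0.9856 × 719.1 × 67.35 × 0.7397 = 40252 m
   = 40.25 km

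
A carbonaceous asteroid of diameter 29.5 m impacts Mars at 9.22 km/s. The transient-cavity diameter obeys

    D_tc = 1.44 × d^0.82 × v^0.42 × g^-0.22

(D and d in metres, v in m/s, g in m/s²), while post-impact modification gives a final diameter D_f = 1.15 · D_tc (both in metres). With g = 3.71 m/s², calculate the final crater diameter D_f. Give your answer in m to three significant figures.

v = 9220 m/s.
d^0.82 = 29.5^0.82 = 16.04
v^0.42 = 9220^0.42 = 46.26
g^-0.22 = 3.71^-0.22 = 0.7494
D_tc = 1.44 × 16.04 × 46.26 × 0.7494 = 800.7 m
D_f = 1.15 × 800.7 = 920.8 m

D_f ≈ 921 m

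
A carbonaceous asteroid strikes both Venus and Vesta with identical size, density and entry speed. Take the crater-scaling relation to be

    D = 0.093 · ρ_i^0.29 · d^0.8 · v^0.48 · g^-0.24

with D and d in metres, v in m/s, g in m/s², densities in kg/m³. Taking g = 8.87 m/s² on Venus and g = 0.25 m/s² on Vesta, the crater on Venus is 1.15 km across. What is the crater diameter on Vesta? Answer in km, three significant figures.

D ≈ 2.71 km

All impactor-dependent factors cancel in the ratio, leaving D_Vesta/D_Venus = (g_Vesta/g_Venus)^-0.24.
(0.25/8.87)^-0.24 = 0.02818^-0.24 = 2.355
D_Vesta = 2.355 × 1.15 km = 2.71 km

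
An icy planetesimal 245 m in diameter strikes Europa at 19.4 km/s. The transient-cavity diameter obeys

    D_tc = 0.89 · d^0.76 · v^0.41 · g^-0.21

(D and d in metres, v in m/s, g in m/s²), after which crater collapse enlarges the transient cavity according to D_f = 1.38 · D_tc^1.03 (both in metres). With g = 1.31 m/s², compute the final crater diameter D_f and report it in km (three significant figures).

D_f ≈ 5.54 km

v = 19400 m/s.
d^0.76 = 245^0.76 = 65.43
v^0.41 = 19400^0.41 = 57.28
g^-0.21 = 1.31^-0.21 = 0.9449
D_tc = 0.89 × 65.43 × 57.28 × 0.9449 = 3152 m
D_f = 1.38 × (3152)^1.03 = 5539 m
     = 5.539 km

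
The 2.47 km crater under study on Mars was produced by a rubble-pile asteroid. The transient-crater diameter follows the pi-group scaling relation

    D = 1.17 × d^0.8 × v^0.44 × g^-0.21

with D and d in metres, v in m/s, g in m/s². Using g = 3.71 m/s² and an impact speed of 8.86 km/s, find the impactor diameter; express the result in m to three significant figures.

d ≈ 136 m

Rearranging for d: d = [D / (1.17 · 8860^0.44 · 3.71^-0.21)]^(1/0.8).
D = 2470 m.
8860^0.44 = 54.56
3.71^-0.21 = 0.7593
Denominator = 1.17 × 54.56 × 0.7593 = 48.47
D / 48.47 = 2470 / 48.47 = 50.96
d = 50.96^(1/0.8) = 50.96^1.25 = 136.2 m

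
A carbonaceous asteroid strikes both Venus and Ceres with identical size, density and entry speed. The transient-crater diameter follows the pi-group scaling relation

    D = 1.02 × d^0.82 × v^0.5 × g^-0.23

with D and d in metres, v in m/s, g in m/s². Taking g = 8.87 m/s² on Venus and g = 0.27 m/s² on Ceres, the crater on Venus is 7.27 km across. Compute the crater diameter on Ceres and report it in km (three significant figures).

All impactor-dependent factors cancel in the ratio, leaving D_Ceres/D_Venus = (g_Ceres/g_Venus)^-0.23.
(0.27/8.87)^-0.23 = 0.03044^-0.23 = 2.233
D_Ceres = 2.233 × 7.27 km = 16.2 km

D ≈ 16.2 km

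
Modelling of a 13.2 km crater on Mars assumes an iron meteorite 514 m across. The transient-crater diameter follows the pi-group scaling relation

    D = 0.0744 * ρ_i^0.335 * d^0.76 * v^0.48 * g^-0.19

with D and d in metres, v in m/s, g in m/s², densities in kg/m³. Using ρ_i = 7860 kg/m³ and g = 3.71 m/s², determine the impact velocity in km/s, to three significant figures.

Rearranging for v: v = [D / (0.0744 · 7860^0.335 · 514^0.76 · 3.71^-0.19)]^(1/0.48).
D = 13200 m.
7860^0.335 = 20.18
514^0.76 = 114.9
3.71^-0.19 = 0.7795
Denominator = 0.0744 × 20.18 × 114.9 × 0.7795 = 134.5
D / 134.5 = 13200 / 134.5 = 98.14
v = 98.14^(1/0.48) = 98.14^2.0833 = 14113 m/s

v ≈ 14.1 km/s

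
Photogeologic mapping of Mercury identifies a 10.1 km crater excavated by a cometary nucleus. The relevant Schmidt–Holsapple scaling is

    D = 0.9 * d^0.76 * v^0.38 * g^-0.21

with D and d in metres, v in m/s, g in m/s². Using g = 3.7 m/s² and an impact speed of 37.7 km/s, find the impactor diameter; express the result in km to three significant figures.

d ≈ 1.58 km

Rearranging for d: d = [D / (0.9 · 37700^0.38 · 3.7^-0.21)]^(1/0.76).
D = 10100 m.
37700^0.38 = 54.83
3.7^-0.21 = 0.7598
Denominator = 0.9 × 54.83 × 0.7598 = 37.49
D / 37.49 = 10100 / 37.49 = 269.4
d = 269.4^(1/0.76) = 269.4^1.3158 = 1577 m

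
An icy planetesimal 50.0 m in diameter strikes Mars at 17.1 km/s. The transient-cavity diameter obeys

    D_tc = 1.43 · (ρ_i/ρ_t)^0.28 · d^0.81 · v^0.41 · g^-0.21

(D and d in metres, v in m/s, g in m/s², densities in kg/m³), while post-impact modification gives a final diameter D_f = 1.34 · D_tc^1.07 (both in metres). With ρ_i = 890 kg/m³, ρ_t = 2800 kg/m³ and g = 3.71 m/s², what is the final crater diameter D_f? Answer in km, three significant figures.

v = 17100 m/s.
(ρ_i/ρ_t)^0.28 = (890/2800)^0.28 = 0.7255
d^0.81 = 50^0.81 = 23.78
v^0.41 = 17100^0.41 = 54.39
g^-0.21 = 3.71^-0.21 = 0.7593
D_tc = 1.43 × 0.7255 × 23.78 × 54.39 × 0.7593 = 1019 m
D_f = 1.34 × (1019)^1.07 = 2217 m
     = 2.217 km

D_f ≈ 2.22 km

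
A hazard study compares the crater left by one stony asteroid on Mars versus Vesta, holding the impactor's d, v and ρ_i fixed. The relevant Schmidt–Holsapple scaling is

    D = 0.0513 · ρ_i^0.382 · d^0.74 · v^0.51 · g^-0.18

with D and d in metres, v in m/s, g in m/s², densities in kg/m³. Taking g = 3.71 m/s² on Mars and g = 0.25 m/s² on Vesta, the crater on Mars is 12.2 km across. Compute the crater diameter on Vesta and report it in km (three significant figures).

All impactor-dependent factors cancel in the ratio, leaving D_Vesta/D_Mars = (g_Vesta/g_Mars)^-0.18.
(0.25/3.71)^-0.18 = 0.06739^-0.18 = 1.625
D_Vesta = 1.625 × 12.2 km = 19.8 km

D ≈ 19.8 km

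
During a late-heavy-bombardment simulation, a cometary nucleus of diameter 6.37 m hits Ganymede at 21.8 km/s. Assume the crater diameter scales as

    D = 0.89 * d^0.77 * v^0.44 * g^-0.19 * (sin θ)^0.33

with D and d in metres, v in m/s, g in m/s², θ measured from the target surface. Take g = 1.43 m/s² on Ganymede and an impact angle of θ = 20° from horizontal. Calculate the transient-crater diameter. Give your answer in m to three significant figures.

In SI units: v = 21800 m/s.
d^0.77 = 6.37^0.77 = 4.161
v^0.44 = 21800^0.44 = 81.08
g^-0.19 = 1.43^-0.19 = 0.9343
(sin 20°)^0.33 = 0.3420^0.33 = 0.7018
D = 0.89 × 4.161 × 81.08 × 0.9343 × 0.7018 = 196.9 m

D ≈ 197 m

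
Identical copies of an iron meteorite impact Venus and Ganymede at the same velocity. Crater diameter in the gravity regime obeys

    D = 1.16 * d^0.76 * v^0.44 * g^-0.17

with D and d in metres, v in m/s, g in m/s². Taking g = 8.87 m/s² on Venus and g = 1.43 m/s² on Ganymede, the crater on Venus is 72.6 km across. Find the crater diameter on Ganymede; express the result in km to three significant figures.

D ≈ 99.0 km

All impactor-dependent factors cancel in the ratio, leaving D_Ganymede/D_Venus = (g_Ganymede/g_Venus)^-0.17.
(1.43/8.87)^-0.17 = 0.1612^-0.17 = 1.364
D_Ganymede = 1.364 × 72.6 km = 99.0 km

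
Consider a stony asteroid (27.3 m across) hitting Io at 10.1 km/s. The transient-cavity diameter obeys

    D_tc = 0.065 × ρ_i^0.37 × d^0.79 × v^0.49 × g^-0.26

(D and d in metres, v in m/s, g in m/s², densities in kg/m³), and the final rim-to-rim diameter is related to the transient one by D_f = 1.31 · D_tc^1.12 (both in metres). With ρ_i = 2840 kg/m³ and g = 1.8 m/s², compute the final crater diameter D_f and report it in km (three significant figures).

v = 10100 m/s.
ρ_i^0.37 = 2840^0.37 = 18.96
d^0.79 = 27.3^0.79 = 13.63
v^0.49 = 10100^0.49 = 91.65
g^-0.26 = 1.8^-0.26 = 0.8583
D_tc = 0.065 × 18.96 × 13.63 × 91.65 × 0.8583 = 1321 m
D_f = 1.31 × (1321)^1.12 = 4099 m
     = 4.099 km

D_f ≈ 4.10 km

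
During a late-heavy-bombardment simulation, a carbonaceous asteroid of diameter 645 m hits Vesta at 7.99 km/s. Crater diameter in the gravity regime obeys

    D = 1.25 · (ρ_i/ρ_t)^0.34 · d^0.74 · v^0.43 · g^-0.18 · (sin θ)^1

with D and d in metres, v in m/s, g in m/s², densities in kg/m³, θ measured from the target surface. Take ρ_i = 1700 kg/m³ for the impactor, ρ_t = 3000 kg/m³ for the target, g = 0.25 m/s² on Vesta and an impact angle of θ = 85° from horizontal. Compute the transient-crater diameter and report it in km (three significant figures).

In SI units: v = 7990 m/s.
(ρ_i/ρ_t)^0.34 = (1700/3000)^0.34 = 0.8244
d^0.74 = 645^0.74 = 120.0
v^0.43 = 7990^0.43 = 47.65
g^-0.18 = 0.25^-0.18 = 1.283
(sin 85°)^1 = 0.9962^1 = 0.9962
D = 1.25 × 0.8244 × 120.0 × 47.65 × 1.283 × 0.9962 = 7531 m
   = 7.531 km

D ≈ 7.53 km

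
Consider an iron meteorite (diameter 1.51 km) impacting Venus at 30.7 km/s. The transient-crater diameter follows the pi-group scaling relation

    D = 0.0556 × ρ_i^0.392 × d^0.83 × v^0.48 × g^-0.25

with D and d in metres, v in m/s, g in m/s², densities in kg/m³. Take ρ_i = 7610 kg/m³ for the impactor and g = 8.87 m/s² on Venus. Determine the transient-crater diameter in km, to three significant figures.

D ≈ 66.4 km

In SI units: d = 1510 m, v = 30700 m/s.
ρ_i^0.392 = 7610^0.392 = 33.23
d^0.83 = 1510^0.83 = 435.1
v^0.48 = 30700^0.48 = 142.5
g^-0.25 = 8.87^-0.25 = 0.5795
D = 0.0556 × 33.23 × 435.1 × 142.5 × 0.5795 = 66384 m
   = 66.38 km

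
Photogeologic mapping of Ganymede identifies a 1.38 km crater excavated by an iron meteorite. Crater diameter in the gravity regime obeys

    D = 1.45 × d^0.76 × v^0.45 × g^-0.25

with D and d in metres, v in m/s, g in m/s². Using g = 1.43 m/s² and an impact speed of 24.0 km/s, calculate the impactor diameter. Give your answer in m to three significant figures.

d ≈ 23.8 m

Rearranging for d: d = [D / (1.45 · 24000^0.45 · 1.43^-0.25)]^(1/0.76).
D = 1380 m.
24000^0.45 = 93.56
1.43^-0.25 = 0.9145
Denominator = 1.45 × 93.56 × 0.9145 = 124.1
D / 124.1 = 1380 / 124.1 = 11.12
d = 11.12^(1/0.76) = 11.12^1.3158 = 23.79 m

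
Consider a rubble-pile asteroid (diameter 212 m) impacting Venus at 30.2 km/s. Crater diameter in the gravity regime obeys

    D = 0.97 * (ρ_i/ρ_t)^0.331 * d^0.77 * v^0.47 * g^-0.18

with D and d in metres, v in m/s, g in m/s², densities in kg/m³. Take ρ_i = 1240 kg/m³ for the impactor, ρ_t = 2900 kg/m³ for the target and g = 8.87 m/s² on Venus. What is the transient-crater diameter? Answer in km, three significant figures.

D ≈ 3.90 km

In SI units: v = 30200 m/s.
(ρ_i/ρ_t)^0.331 = (1240/2900)^0.331 = 0.7549
d^0.77 = 212^0.77 = 61.84
v^0.47 = 30200^0.47 = 127.5
g^-0.18 = 8.87^-0.18 = 0.6751
D = 0.97 × 0.7549 × 61.84 × 127.5 × 0.6751 = 3898 m
   = 3.898 km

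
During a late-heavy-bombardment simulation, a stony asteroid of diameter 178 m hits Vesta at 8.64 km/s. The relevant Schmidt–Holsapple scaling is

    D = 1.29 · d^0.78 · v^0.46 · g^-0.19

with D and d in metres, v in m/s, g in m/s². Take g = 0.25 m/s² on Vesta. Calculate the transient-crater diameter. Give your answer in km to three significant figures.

D ≈ 6.18 km

In SI units: v = 8640 m/s.
d^0.78 = 178^0.78 = 56.93
v^0.46 = 8640^0.46 = 64.68
g^-0.19 = 0.25^-0.19 = 1.301
D = 1.29 × 56.93 × 64.68 × 1.301 = 6180 m
   = 6.180 km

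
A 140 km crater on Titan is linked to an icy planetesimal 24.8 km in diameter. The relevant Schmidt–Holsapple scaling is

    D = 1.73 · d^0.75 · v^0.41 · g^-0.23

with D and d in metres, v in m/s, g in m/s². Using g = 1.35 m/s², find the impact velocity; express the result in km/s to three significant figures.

Rearranging for v: v = [D / (1.73 · 24800^0.75 · 1.35^-0.23)]^(1/0.41).
D = 140000 m.
24800^0.75 = 1976
1.35^-0.23 = 0.9333
Denominator = 1.73 × 1976 × 0.9333 = 3190
D / 3190 = 140000 / 3190 = 43.89
v = 43.89^(1/0.41) = 43.89^2.439 = 10133 m/s

v ≈ 10.1 km/s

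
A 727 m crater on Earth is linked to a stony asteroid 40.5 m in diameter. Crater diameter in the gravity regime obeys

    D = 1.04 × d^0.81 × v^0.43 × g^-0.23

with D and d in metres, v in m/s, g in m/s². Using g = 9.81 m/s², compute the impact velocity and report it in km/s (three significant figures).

v ≈ 13.1 km/s

Rearranging for v: v = [D / (1.04 · 40.5^0.81 · 9.81^-0.23)]^(1/0.43).
40.5^0.81 = 20.05
9.81^-0.23 = 0.5914
Denominator = 1.04 × 20.05 × 0.5914 = 12.33
D / 12.33 = 727 / 12.33 = 58.96
v = 58.96^(1/0.43) = 58.96^2.3256 = 13110 m/s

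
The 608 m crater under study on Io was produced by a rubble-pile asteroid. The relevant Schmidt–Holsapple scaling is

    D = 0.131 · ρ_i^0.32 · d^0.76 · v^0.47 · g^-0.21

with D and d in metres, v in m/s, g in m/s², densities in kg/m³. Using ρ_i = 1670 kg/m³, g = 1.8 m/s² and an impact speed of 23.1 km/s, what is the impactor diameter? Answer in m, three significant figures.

d ≈ 6.91 m

Rearranging for d: d = [D / (0.131 · 1670^0.32 · 23100^0.47 · 1.8^-0.21)]^(1/0.76).
1670^0.32 = 10.75
23100^0.47 = 112.4
1.8^-0.21 = 0.8839
Denominator = 0.131 × 10.75 × 112.4 × 0.8839 = 139.9
D / 139.9 = 608 / 139.9 = 4.346
d = 4.346^(1/0.76) = 4.346^1.3158 = 6.912 m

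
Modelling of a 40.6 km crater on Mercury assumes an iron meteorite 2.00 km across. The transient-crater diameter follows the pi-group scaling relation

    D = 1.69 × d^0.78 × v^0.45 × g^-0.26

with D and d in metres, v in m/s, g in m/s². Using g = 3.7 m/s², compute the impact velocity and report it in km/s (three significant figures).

Rearranging for v: v = [D / (1.69 · 2000^0.78 · 3.7^-0.26)]^(1/0.45).
D = 40600 m.
2000^0.78 = 375.7
3.7^-0.26 = 0.7117
Denominator = 1.69 × 375.7 × 0.7117 = 451.9
D / 451.9 = 40600 / 451.9 = 89.84
v = 89.84^(1/0.45) = 89.84^2.2222 = 21928 m/s

v ≈ 21.9 km/s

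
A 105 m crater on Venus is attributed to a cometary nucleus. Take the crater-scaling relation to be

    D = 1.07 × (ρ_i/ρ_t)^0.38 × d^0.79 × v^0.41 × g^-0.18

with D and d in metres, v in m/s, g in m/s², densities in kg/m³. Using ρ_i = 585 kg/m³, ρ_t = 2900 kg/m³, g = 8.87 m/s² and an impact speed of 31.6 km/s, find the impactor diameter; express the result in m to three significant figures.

d ≈ 5.45 m

Rearranging for d: d = [D / (1.07 · (585/2900)^0.38 · 31600^0.41 · 8.87^-0.18)]^(1/0.79).
(585/2900)^0.38 = 0.5443
31600^0.41 = 69.96
8.87^-0.18 = 0.6751
Denominator = 1.07 × 0.5443 × 69.96 × 0.6751 = 27.51
D / 27.51 = 105 / 27.51 = 3.817
d = 3.817^(1/0.79) = 3.817^1.2658 = 5.449 m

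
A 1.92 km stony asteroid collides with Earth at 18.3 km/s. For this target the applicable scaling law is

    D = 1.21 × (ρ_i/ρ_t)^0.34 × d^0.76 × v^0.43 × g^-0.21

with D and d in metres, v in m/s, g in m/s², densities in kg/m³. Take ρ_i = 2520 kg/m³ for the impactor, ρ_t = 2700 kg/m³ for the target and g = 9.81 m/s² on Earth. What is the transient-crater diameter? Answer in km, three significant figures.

D ≈ 15.6 km

In SI units: d = 1920 m, v = 18300 m/s.
(ρ_i/ρ_t)^0.34 = (2520/2700)^0.34 = 0.9768
d^0.76 = 1920^0.76 = 312.8
v^0.43 = 18300^0.43 = 68.05
g^-0.21 = 9.81^-0.21 = 0.6191
D = 1.21 × 0.9768 × 312.8 × 68.05 × 0.6191 = 15576 m
   = 15.58 km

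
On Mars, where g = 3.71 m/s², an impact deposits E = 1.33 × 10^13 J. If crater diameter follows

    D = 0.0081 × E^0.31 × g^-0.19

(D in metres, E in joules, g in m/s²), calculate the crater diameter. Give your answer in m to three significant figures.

D ≈ 73.9 m

E^0.31 = (1.33 × 10^13)^0.31 = 1.171 × 10^4
g^-0.19 = 3.71^-0.19 = 0.7795
D = 0.0081 × 1.171 × 10^4 × 0.7795 = 73.94 m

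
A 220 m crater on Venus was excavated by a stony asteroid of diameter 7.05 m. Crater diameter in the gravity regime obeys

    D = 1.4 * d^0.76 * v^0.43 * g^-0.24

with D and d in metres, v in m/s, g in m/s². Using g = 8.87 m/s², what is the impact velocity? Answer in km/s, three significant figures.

Rearranging for v: v = [D / (1.4 · 7.05^0.76 · 8.87^-0.24)]^(1/0.43).
7.05^0.76 = 4.412
8.87^-0.24 = 0.5922
Denominator = 1.4 × 4.412 × 0.5922 = 3.658
D / 3.658 = 220 / 3.658 = 60.14
v = 60.14^(1/0.43) = 60.14^2.3256 = 13728 m/s

v ≈ 13.7 km/s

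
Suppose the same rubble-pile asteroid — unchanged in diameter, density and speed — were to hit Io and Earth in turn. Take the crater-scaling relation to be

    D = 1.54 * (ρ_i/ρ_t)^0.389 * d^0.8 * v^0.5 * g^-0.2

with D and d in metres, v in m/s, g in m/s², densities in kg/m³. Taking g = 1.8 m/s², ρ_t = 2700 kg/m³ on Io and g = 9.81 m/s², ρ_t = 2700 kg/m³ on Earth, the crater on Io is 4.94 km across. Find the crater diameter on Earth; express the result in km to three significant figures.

The impactor-only factors (d, v, ρ_i) cancel in the ratio, leaving D_Earth/D_Io = (g_Earth/g_Io)^-0.2 · (ρ_t,Io/ρ_t,Earth)^0.389.
(9.81/1.8)^-0.2 = 5.450^-0.2 = 0.7124
(2700/2700)^0.389 = 1.000^0.389 = 1.000
Ratio = 0.7124 × 1.000 = 0.7124
D_Earth = 0.7124 × 4.94 km = 3.52 km

D ≈ 3.52 km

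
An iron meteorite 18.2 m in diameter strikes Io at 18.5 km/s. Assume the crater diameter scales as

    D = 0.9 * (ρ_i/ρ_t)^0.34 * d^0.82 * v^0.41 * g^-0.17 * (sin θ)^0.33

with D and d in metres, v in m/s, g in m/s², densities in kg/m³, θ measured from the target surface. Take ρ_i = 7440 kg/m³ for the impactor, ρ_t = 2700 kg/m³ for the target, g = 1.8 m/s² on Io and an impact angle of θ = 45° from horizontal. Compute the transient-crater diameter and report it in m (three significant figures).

In SI units: v = 18500 m/s.
(ρ_i/ρ_t)^0.34 = (7440/2700)^0.34 = 1.411
d^0.82 = 18.2^0.82 = 10.80
v^0.41 = 18500^0.41 = 56.17
g^-0.17 = 1.8^-0.17 = 0.9049
(sin 45°)^0.33 = 0.7071^0.33 = 0.8919
D = 0.9 × 1.411 × 10.80 × 56.17 × 0.9049 × 0.8919 = 621.7 m

D ≈ 622 m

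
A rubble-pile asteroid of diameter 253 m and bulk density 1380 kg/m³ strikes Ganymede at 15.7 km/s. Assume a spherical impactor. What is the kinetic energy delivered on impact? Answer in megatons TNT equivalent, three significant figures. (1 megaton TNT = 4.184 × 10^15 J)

v = 15700 m/s.
Mass m = (π/6) ρ d³ = (π/6) × 1380 × (253)³ = 1.170 × 10^10 kg
E = ½ m v² = 0.5 × 1.170 × 10^10 × (15700)² = 1.442 × 10^18 J
   = 1.442 × 10^18 / 4.184×10^15 = 344.6 Mt

E ≈ 345 Mt TNT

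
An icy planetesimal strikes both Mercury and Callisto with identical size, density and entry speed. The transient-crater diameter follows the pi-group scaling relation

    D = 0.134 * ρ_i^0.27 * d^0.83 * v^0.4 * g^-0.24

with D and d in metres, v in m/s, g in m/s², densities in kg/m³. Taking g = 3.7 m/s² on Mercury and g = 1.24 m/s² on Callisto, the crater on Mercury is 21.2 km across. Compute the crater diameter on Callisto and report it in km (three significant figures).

All impactor-dependent factors cancel in the ratio, leaving D_Callisto/D_Mercury = (g_Callisto/g_Mercury)^-0.24.
(1.24/3.7)^-0.24 = 0.3351^-0.24 = 1.300
D_Callisto = 1.300 × 21.2 km = 27.6 km

D ≈ 27.6 km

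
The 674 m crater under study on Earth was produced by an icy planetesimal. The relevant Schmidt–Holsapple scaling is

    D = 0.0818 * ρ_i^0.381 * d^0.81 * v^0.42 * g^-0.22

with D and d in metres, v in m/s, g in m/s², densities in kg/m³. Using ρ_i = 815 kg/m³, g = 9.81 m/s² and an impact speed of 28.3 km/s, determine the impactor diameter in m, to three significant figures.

Rearranging for d: d = [D / (0.0818 · 815^0.381 · 28300^0.42 · 9.81^-0.22)]^(1/0.81).
815^0.381 = 12.86
28300^0.42 = 74.09
9.81^-0.22 = 0.6051
Denominator = 0.0818 × 12.86 × 74.09 × 0.6051 = 47.16
D / 47.16 = 674 / 47.16 = 14.29
d = 14.29^(1/0.81) = 14.29^1.2346 = 26.67 m

d ≈ 26.7 m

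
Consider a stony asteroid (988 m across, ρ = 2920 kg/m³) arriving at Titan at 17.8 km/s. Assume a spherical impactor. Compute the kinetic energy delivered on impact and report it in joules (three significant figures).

v = 17800 m/s.
Mass m = (π/6) ρ d³ = (π/6) × 2920 × (988)³ = 1.475 × 10^12 kg
E = ½ m v² = 0.5 × 1.475 × 10^12 × (17800)² = 2.337 × 10^20 J

E ≈ 2.34 × 10^20 J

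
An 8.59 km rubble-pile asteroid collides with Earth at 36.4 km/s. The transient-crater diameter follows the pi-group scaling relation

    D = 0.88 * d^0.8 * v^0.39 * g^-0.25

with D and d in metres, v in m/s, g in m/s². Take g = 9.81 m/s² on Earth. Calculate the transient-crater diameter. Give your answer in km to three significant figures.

D ≈ 41.9 km

In SI units: d = 8590 m, v = 36400 m/s.
d^0.8 = 8590^0.8 = 1403
v^0.39 = 36400^0.39 = 60.09
g^-0.25 = 9.81^-0.25 = 0.5650
D = 0.88 × 1403 × 60.09 × 0.5650 = 41917 m
   = 41.92 km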